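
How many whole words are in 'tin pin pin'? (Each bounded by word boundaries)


Word boundaries (\b) mark the start/end of each word.
Text: 'tin pin pin'
Splitting by whitespace:
  Word 1: 'tin'
  Word 2: 'pin'
  Word 3: 'pin'
Total whole words: 3

3


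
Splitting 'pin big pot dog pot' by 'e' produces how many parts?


Splitting by 'e' breaks the string at each occurrence of the separator.
Text: 'pin big pot dog pot'
Parts after split:
  Part 1: 'pin big pot dog pot'
Total parts: 1

1


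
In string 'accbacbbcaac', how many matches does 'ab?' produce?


Pattern 'ab?' matches 'a' optionally followed by 'b'.
String: 'accbacbbcaac'
Scanning left to right for 'a' then checking next char:
  Match 1: 'a' (a not followed by b)
  Match 2: 'a' (a not followed by b)
  Match 3: 'a' (a not followed by b)
  Match 4: 'a' (a not followed by b)
Total matches: 4

4


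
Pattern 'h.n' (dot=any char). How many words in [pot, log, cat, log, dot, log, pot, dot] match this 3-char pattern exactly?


Pattern 'h.n' means: starts with 'h', any single char, ends with 'n'.
Checking each word (must be exactly 3 chars):
  'pot' (len=3): no
  'log' (len=3): no
  'cat' (len=3): no
  'log' (len=3): no
  'dot' (len=3): no
  'log' (len=3): no
  'pot' (len=3): no
  'dot' (len=3): no
Matching words: []
Total: 0

0


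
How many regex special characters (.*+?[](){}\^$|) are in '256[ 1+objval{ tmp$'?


Regex special characters are: . * + ? [ ] ( ) { } \ ^ $ |
Scanning '256[ 1+objval{ tmp$':
  pos 3: '[' -> SPECIAL
  pos 6: '+' -> SPECIAL
  pos 13: '{' -> SPECIAL
  pos 18: '$' -> SPECIAL
Special chars found: ['[', '+', '{', '$']
Total: 4

4


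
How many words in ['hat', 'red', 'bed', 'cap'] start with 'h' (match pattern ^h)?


Pattern ^h anchors to start of word. Check which words begin with 'h':
  'hat' -> MATCH (starts with 'h')
  'red' -> no
  'bed' -> no
  'cap' -> no
Matching words: ['hat']
Count: 1

1


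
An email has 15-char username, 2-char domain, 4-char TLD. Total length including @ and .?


An email address has format: username@domain.tld
Username length: 15
'@' character: 1
Domain length: 2
'.' character: 1
TLD length: 4
Total = 15 + 1 + 2 + 1 + 4 = 23

23


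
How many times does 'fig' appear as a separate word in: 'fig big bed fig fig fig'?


Scanning each word for exact match 'fig':
  Word 1: 'fig' -> MATCH
  Word 2: 'big' -> no
  Word 3: 'bed' -> no
  Word 4: 'fig' -> MATCH
  Word 5: 'fig' -> MATCH
  Word 6: 'fig' -> MATCH
Total matches: 4

4


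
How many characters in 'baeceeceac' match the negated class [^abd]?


Negated class [^abd] matches any char NOT in {a, b, d}
Scanning 'baeceeceac':
  pos 0: 'b' -> no (excluded)
  pos 1: 'a' -> no (excluded)
  pos 2: 'e' -> MATCH
  pos 3: 'c' -> MATCH
  pos 4: 'e' -> MATCH
  pos 5: 'e' -> MATCH
  pos 6: 'c' -> MATCH
  pos 7: 'e' -> MATCH
  pos 8: 'a' -> no (excluded)
  pos 9: 'c' -> MATCH
Total matches: 7

7


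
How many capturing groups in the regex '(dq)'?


To count capturing groups, count each '(' that starts a group.
Pattern: '(dq)'
Walking through the pattern:
  Position 0: '(' -> group #1
Total capturing groups: 1

1


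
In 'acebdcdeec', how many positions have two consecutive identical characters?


Looking for consecutive identical characters in 'acebdcdeec':
  pos 0-1: 'a' vs 'c' -> different
  pos 1-2: 'c' vs 'e' -> different
  pos 2-3: 'e' vs 'b' -> different
  pos 3-4: 'b' vs 'd' -> different
  pos 4-5: 'd' vs 'c' -> different
  pos 5-6: 'c' vs 'd' -> different
  pos 6-7: 'd' vs 'e' -> different
  pos 7-8: 'e' vs 'e' -> MATCH ('ee')
  pos 8-9: 'e' vs 'c' -> different
Consecutive identical pairs: ['ee']
Count: 1

1


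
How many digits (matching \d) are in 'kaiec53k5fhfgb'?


\d matches any digit 0-9.
Scanning 'kaiec53k5fhfgb':
  pos 5: '5' -> DIGIT
  pos 6: '3' -> DIGIT
  pos 8: '5' -> DIGIT
Digits found: ['5', '3', '5']
Total: 3

3


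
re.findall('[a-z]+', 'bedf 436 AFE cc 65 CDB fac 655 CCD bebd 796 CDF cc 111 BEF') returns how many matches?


Pattern '[a-z]+' finds one or more lowercase letters.
Text: 'bedf 436 AFE cc 65 CDB fac 655 CCD bebd 796 CDF cc 111 BEF'
Scanning for matches:
  Match 1: 'bedf'
  Match 2: 'cc'
  Match 3: 'fac'
  Match 4: 'bebd'
  Match 5: 'cc'
Total matches: 5

5


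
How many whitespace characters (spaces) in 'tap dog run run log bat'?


\s matches whitespace characters (spaces, tabs, etc.).
Text: 'tap dog run run log bat'
This text has 6 words separated by spaces.
Number of spaces = number of words - 1 = 6 - 1 = 5

5


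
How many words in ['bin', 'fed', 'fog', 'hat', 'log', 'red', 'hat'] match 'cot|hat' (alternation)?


Alternation 'cot|hat' matches either 'cot' or 'hat'.
Checking each word:
  'bin' -> no
  'fed' -> no
  'fog' -> no
  'hat' -> MATCH
  'log' -> no
  'red' -> no
  'hat' -> MATCH
Matches: ['hat', 'hat']
Count: 2

2


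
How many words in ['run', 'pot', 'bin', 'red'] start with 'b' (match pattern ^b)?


Pattern ^b anchors to start of word. Check which words begin with 'b':
  'run' -> no
  'pot' -> no
  'bin' -> MATCH (starts with 'b')
  'red' -> no
Matching words: ['bin']
Count: 1

1


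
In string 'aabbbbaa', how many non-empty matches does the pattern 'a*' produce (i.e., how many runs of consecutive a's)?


Pattern 'a*' matches zero or more a's. We want non-empty runs of consecutive a's.
String: 'aabbbbaa'
Walking through the string to find runs of a's:
  Run 1: positions 0-1 -> 'aa'
  Run 2: positions 6-7 -> 'aa'
Non-empty runs found: ['aa', 'aa']
Count: 2

2


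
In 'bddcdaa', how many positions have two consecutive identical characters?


Looking for consecutive identical characters in 'bddcdaa':
  pos 0-1: 'b' vs 'd' -> different
  pos 1-2: 'd' vs 'd' -> MATCH ('dd')
  pos 2-3: 'd' vs 'c' -> different
  pos 3-4: 'c' vs 'd' -> different
  pos 4-5: 'd' vs 'a' -> different
  pos 5-6: 'a' vs 'a' -> MATCH ('aa')
Consecutive identical pairs: ['dd', 'aa']
Count: 2

2


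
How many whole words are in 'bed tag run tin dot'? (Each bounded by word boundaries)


Word boundaries (\b) mark the start/end of each word.
Text: 'bed tag run tin dot'
Splitting by whitespace:
  Word 1: 'bed'
  Word 2: 'tag'
  Word 3: 'run'
  Word 4: 'tin'
  Word 5: 'dot'
Total whole words: 5

5


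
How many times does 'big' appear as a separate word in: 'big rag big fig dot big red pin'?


Scanning each word for exact match 'big':
  Word 1: 'big' -> MATCH
  Word 2: 'rag' -> no
  Word 3: 'big' -> MATCH
  Word 4: 'fig' -> no
  Word 5: 'dot' -> no
  Word 6: 'big' -> MATCH
  Word 7: 'red' -> no
  Word 8: 'pin' -> no
Total matches: 3

3


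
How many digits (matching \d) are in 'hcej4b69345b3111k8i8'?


\d matches any digit 0-9.
Scanning 'hcej4b69345b3111k8i8':
  pos 4: '4' -> DIGIT
  pos 6: '6' -> DIGIT
  pos 7: '9' -> DIGIT
  pos 8: '3' -> DIGIT
  pos 9: '4' -> DIGIT
  pos 10: '5' -> DIGIT
  pos 12: '3' -> DIGIT
  pos 13: '1' -> DIGIT
  pos 14: '1' -> DIGIT
  pos 15: '1' -> DIGIT
  pos 17: '8' -> DIGIT
  pos 19: '8' -> DIGIT
Digits found: ['4', '6', '9', '3', '4', '5', '3', '1', '1', '1', '8', '8']
Total: 12

12


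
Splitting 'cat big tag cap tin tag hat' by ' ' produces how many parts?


Splitting by ' ' breaks the string at each occurrence of the separator.
Text: 'cat big tag cap tin tag hat'
Parts after split:
  Part 1: 'cat'
  Part 2: 'big'
  Part 3: 'tag'
  Part 4: 'cap'
  Part 5: 'tin'
  Part 6: 'tag'
  Part 7: 'hat'
Total parts: 7

7


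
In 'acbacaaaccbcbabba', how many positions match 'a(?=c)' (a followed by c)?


Lookahead 'a(?=c)' matches 'a' only when followed by 'c'.
String: 'acbacaaaccbcbabba'
Checking each position where char is 'a':
  pos 0: 'a' -> MATCH (next='c')
  pos 3: 'a' -> MATCH (next='c')
  pos 5: 'a' -> no (next='a')
  pos 6: 'a' -> no (next='a')
  pos 7: 'a' -> MATCH (next='c')
  pos 13: 'a' -> no (next='b')
Matching positions: [0, 3, 7]
Count: 3

3


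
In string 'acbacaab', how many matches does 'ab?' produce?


Pattern 'ab?' matches 'a' optionally followed by 'b'.
String: 'acbacaab'
Scanning left to right for 'a' then checking next char:
  Match 1: 'a' (a not followed by b)
  Match 2: 'a' (a not followed by b)
  Match 3: 'a' (a not followed by b)
  Match 4: 'ab' (a followed by b)
Total matches: 4

4


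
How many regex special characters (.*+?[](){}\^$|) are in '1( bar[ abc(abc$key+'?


Regex special characters are: . * + ? [ ] ( ) { } \ ^ $ |
Scanning '1( bar[ abc(abc$key+':
  pos 1: '(' -> SPECIAL
  pos 6: '[' -> SPECIAL
  pos 11: '(' -> SPECIAL
  pos 15: '$' -> SPECIAL
  pos 19: '+' -> SPECIAL
Special chars found: ['(', '[', '(', '$', '+']
Total: 5

5


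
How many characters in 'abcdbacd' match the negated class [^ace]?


Negated class [^ace] matches any char NOT in {a, c, e}
Scanning 'abcdbacd':
  pos 0: 'a' -> no (excluded)
  pos 1: 'b' -> MATCH
  pos 2: 'c' -> no (excluded)
  pos 3: 'd' -> MATCH
  pos 4: 'b' -> MATCH
  pos 5: 'a' -> no (excluded)
  pos 6: 'c' -> no (excluded)
  pos 7: 'd' -> MATCH
Total matches: 4

4


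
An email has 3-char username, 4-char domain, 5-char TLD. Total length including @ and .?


An email address has format: username@domain.tld
Username length: 3
'@' character: 1
Domain length: 4
'.' character: 1
TLD length: 5
Total = 3 + 1 + 4 + 1 + 5 = 14

14


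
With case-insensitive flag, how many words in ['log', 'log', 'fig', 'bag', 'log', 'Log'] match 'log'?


Case-insensitive matching: compare each word's lowercase form to 'log'.
  'log' -> lower='log' -> MATCH
  'log' -> lower='log' -> MATCH
  'fig' -> lower='fig' -> no
  'bag' -> lower='bag' -> no
  'log' -> lower='log' -> MATCH
  'Log' -> lower='log' -> MATCH
Matches: ['log', 'log', 'log', 'Log']
Count: 4

4


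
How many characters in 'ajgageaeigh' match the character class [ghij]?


Character class [ghij] matches any of: {g, h, i, j}
Scanning string 'ajgageaeigh' character by character:
  pos 0: 'a' -> no
  pos 1: 'j' -> MATCH
  pos 2: 'g' -> MATCH
  pos 3: 'a' -> no
  pos 4: 'g' -> MATCH
  pos 5: 'e' -> no
  pos 6: 'a' -> no
  pos 7: 'e' -> no
  pos 8: 'i' -> MATCH
  pos 9: 'g' -> MATCH
  pos 10: 'h' -> MATCH
Total matches: 6

6


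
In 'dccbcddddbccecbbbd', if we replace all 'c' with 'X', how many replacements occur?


re.sub('c', 'X', text) replaces every occurrence of 'c' with 'X'.
Text: 'dccbcddddbccecbbbd'
Scanning for 'c':
  pos 1: 'c' -> replacement #1
  pos 2: 'c' -> replacement #2
  pos 4: 'c' -> replacement #3
  pos 10: 'c' -> replacement #4
  pos 11: 'c' -> replacement #5
  pos 13: 'c' -> replacement #6
Total replacements: 6

6


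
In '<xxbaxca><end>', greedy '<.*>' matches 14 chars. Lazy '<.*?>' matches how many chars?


Greedy '<.*>' tries to match as MUCH as possible.
Lazy '<.*?>' tries to match as LITTLE as possible.

String: '<xxbaxca><end>'
Greedy '<.*>' starts at first '<' and extends to the LAST '>': '<xxbaxca><end>' (14 chars)
Lazy '<.*?>' starts at first '<' and stops at the FIRST '>': '<xxbaxca>' (9 chars)

9


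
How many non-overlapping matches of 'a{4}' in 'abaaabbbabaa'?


Pattern 'a{4}' matches exactly 4 consecutive a's (greedy, non-overlapping).
String: 'abaaabbbabaa'
Scanning for runs of a's:
  Run at pos 0: 'a' (length 1) -> 0 match(es)
  Run at pos 2: 'aaa' (length 3) -> 0 match(es)
  Run at pos 8: 'a' (length 1) -> 0 match(es)
  Run at pos 10: 'aa' (length 2) -> 0 match(es)
Matches found: []
Total: 0

0


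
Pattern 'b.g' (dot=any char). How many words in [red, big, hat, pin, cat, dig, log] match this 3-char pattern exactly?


Pattern 'b.g' means: starts with 'b', any single char, ends with 'g'.
Checking each word (must be exactly 3 chars):
  'red' (len=3): no
  'big' (len=3): MATCH
  'hat' (len=3): no
  'pin' (len=3): no
  'cat' (len=3): no
  'dig' (len=3): no
  'log' (len=3): no
Matching words: ['big']
Total: 1

1


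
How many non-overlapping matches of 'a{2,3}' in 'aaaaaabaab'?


Pattern 'a{2,3}' matches between 2 and 3 consecutive a's (greedy).
String: 'aaaaaabaab'
Finding runs of a's and applying greedy matching:
  Run at pos 0: 'aaaaaa' (length 6)
  Run at pos 7: 'aa' (length 2)
Matches: ['aaa', 'aaa', 'aa']
Count: 3

3


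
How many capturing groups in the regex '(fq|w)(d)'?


To count capturing groups, count each '(' that starts a group.
Pattern: '(fq|w)(d)'
Walking through the pattern:
  Position 0: '(' -> group #1
  Position 6: '(' -> group #2
Total capturing groups: 2

2


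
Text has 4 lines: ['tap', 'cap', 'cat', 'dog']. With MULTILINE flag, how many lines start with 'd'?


With MULTILINE flag, ^ matches the start of each line.
Lines: ['tap', 'cap', 'cat', 'dog']
Checking which lines start with 'd':
  Line 1: 'tap' -> no
  Line 2: 'cap' -> no
  Line 3: 'cat' -> no
  Line 4: 'dog' -> MATCH
Matching lines: ['dog']
Count: 1

1


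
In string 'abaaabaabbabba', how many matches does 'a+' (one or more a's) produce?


Pattern 'a+' matches one or more consecutive a's.
String: 'abaaabaabbabba'
Scanning for runs of a:
  Match 1: 'a' (length 1)
  Match 2: 'aaa' (length 3)
  Match 3: 'aa' (length 2)
  Match 4: 'a' (length 1)
  Match 5: 'a' (length 1)
Total matches: 5

5


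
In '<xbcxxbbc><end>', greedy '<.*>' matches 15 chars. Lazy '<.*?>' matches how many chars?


Greedy '<.*>' tries to match as MUCH as possible.
Lazy '<.*?>' tries to match as LITTLE as possible.

String: '<xbcxxbbc><end>'
Greedy '<.*>' starts at first '<' and extends to the LAST '>': '<xbcxxbbc><end>' (15 chars)
Lazy '<.*?>' starts at first '<' and stops at the FIRST '>': '<xbcxxbbc>' (10 chars)

10


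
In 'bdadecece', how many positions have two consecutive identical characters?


Looking for consecutive identical characters in 'bdadecece':
  pos 0-1: 'b' vs 'd' -> different
  pos 1-2: 'd' vs 'a' -> different
  pos 2-3: 'a' vs 'd' -> different
  pos 3-4: 'd' vs 'e' -> different
  pos 4-5: 'e' vs 'c' -> different
  pos 5-6: 'c' vs 'e' -> different
  pos 6-7: 'e' vs 'c' -> different
  pos 7-8: 'c' vs 'e' -> different
Consecutive identical pairs: []
Count: 0

0


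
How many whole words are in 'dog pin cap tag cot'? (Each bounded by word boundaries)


Word boundaries (\b) mark the start/end of each word.
Text: 'dog pin cap tag cot'
Splitting by whitespace:
  Word 1: 'dog'
  Word 2: 'pin'
  Word 3: 'cap'
  Word 4: 'tag'
  Word 5: 'cot'
Total whole words: 5

5


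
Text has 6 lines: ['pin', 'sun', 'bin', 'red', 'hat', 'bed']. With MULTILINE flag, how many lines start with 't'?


With MULTILINE flag, ^ matches the start of each line.
Lines: ['pin', 'sun', 'bin', 'red', 'hat', 'bed']
Checking which lines start with 't':
  Line 1: 'pin' -> no
  Line 2: 'sun' -> no
  Line 3: 'bin' -> no
  Line 4: 'red' -> no
  Line 5: 'hat' -> no
  Line 6: 'bed' -> no
Matching lines: []
Count: 0

0


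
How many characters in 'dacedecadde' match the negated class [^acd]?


Negated class [^acd] matches any char NOT in {a, c, d}
Scanning 'dacedecadde':
  pos 0: 'd' -> no (excluded)
  pos 1: 'a' -> no (excluded)
  pos 2: 'c' -> no (excluded)
  pos 3: 'e' -> MATCH
  pos 4: 'd' -> no (excluded)
  pos 5: 'e' -> MATCH
  pos 6: 'c' -> no (excluded)
  pos 7: 'a' -> no (excluded)
  pos 8: 'd' -> no (excluded)
  pos 9: 'd' -> no (excluded)
  pos 10: 'e' -> MATCH
Total matches: 3

3


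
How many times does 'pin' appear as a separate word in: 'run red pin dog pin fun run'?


Scanning each word for exact match 'pin':
  Word 1: 'run' -> no
  Word 2: 'red' -> no
  Word 3: 'pin' -> MATCH
  Word 4: 'dog' -> no
  Word 5: 'pin' -> MATCH
  Word 6: 'fun' -> no
  Word 7: 'run' -> no
Total matches: 2

2


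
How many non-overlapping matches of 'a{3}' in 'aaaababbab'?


Pattern 'a{3}' matches exactly 3 consecutive a's (greedy, non-overlapping).
String: 'aaaababbab'
Scanning for runs of a's:
  Run at pos 0: 'aaaa' (length 4) -> 1 match(es)
  Run at pos 5: 'a' (length 1) -> 0 match(es)
  Run at pos 8: 'a' (length 1) -> 0 match(es)
Matches found: ['aaa']
Total: 1

1


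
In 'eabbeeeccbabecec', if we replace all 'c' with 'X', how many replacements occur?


re.sub('c', 'X', text) replaces every occurrence of 'c' with 'X'.
Text: 'eabbeeeccbabecec'
Scanning for 'c':
  pos 7: 'c' -> replacement #1
  pos 8: 'c' -> replacement #2
  pos 13: 'c' -> replacement #3
  pos 15: 'c' -> replacement #4
Total replacements: 4

4


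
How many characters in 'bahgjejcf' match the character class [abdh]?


Character class [abdh] matches any of: {a, b, d, h}
Scanning string 'bahgjejcf' character by character:
  pos 0: 'b' -> MATCH
  pos 1: 'a' -> MATCH
  pos 2: 'h' -> MATCH
  pos 3: 'g' -> no
  pos 4: 'j' -> no
  pos 5: 'e' -> no
  pos 6: 'j' -> no
  pos 7: 'c' -> no
  pos 8: 'f' -> no
Total matches: 3

3


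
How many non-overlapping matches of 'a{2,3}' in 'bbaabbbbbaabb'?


Pattern 'a{2,3}' matches between 2 and 3 consecutive a's (greedy).
String: 'bbaabbbbbaabb'
Finding runs of a's and applying greedy matching:
  Run at pos 2: 'aa' (length 2)
  Run at pos 9: 'aa' (length 2)
Matches: ['aa', 'aa']
Count: 2

2


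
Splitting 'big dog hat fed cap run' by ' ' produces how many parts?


Splitting by ' ' breaks the string at each occurrence of the separator.
Text: 'big dog hat fed cap run'
Parts after split:
  Part 1: 'big'
  Part 2: 'dog'
  Part 3: 'hat'
  Part 4: 'fed'
  Part 5: 'cap'
  Part 6: 'run'
Total parts: 6

6


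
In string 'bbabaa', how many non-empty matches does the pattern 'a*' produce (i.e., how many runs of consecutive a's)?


Pattern 'a*' matches zero or more a's. We want non-empty runs of consecutive a's.
String: 'bbabaa'
Walking through the string to find runs of a's:
  Run 1: positions 2-2 -> 'a'
  Run 2: positions 4-5 -> 'aa'
Non-empty runs found: ['a', 'aa']
Count: 2

2


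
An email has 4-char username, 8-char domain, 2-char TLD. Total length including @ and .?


An email address has format: username@domain.tld
Username length: 4
'@' character: 1
Domain length: 8
'.' character: 1
TLD length: 2
Total = 4 + 1 + 8 + 1 + 2 = 16

16


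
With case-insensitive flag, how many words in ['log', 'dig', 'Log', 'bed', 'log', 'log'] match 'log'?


Case-insensitive matching: compare each word's lowercase form to 'log'.
  'log' -> lower='log' -> MATCH
  'dig' -> lower='dig' -> no
  'Log' -> lower='log' -> MATCH
  'bed' -> lower='bed' -> no
  'log' -> lower='log' -> MATCH
  'log' -> lower='log' -> MATCH
Matches: ['log', 'Log', 'log', 'log']
Count: 4

4


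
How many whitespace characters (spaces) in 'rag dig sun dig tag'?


\s matches whitespace characters (spaces, tabs, etc.).
Text: 'rag dig sun dig tag'
This text has 5 words separated by spaces.
Number of spaces = number of words - 1 = 5 - 1 = 4

4


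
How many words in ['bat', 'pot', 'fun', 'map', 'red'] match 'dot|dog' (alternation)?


Alternation 'dot|dog' matches either 'dot' or 'dog'.
Checking each word:
  'bat' -> no
  'pot' -> no
  'fun' -> no
  'map' -> no
  'red' -> no
Matches: []
Count: 0

0


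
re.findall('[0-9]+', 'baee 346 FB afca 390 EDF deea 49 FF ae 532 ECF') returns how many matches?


Pattern '[0-9]+' finds one or more digits.
Text: 'baee 346 FB afca 390 EDF deea 49 FF ae 532 ECF'
Scanning for matches:
  Match 1: '346'
  Match 2: '390'
  Match 3: '49'
  Match 4: '532'
Total matches: 4

4


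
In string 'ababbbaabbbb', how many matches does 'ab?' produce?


Pattern 'ab?' matches 'a' optionally followed by 'b'.
String: 'ababbbaabbbb'
Scanning left to right for 'a' then checking next char:
  Match 1: 'ab' (a followed by b)
  Match 2: 'ab' (a followed by b)
  Match 3: 'a' (a not followed by b)
  Match 4: 'ab' (a followed by b)
Total matches: 4

4


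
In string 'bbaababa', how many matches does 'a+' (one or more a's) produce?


Pattern 'a+' matches one or more consecutive a's.
String: 'bbaababa'
Scanning for runs of a:
  Match 1: 'aa' (length 2)
  Match 2: 'a' (length 1)
  Match 3: 'a' (length 1)
Total matches: 3

3


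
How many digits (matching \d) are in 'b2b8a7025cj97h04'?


\d matches any digit 0-9.
Scanning 'b2b8a7025cj97h04':
  pos 1: '2' -> DIGIT
  pos 3: '8' -> DIGIT
  pos 5: '7' -> DIGIT
  pos 6: '0' -> DIGIT
  pos 7: '2' -> DIGIT
  pos 8: '5' -> DIGIT
  pos 11: '9' -> DIGIT
  pos 12: '7' -> DIGIT
  pos 14: '0' -> DIGIT
  pos 15: '4' -> DIGIT
Digits found: ['2', '8', '7', '0', '2', '5', '9', '7', '0', '4']
Total: 10

10


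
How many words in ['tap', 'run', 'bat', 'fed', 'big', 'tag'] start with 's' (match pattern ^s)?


Pattern ^s anchors to start of word. Check which words begin with 's':
  'tap' -> no
  'run' -> no
  'bat' -> no
  'fed' -> no
  'big' -> no
  'tag' -> no
Matching words: []
Count: 0

0


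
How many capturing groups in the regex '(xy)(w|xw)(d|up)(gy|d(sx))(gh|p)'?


To count capturing groups, count each '(' that starts a group.
Pattern: '(xy)(w|xw)(d|up)(gy|d(sx))(gh|p)'
Walking through the pattern:
  Position 0: '(' -> group #1
  Position 4: '(' -> group #2
  Position 10: '(' -> group #3
  Position 16: '(' -> group #4
  Position 21: '(' -> group #5
  Position 26: '(' -> group #6
Total capturing groups: 6

6


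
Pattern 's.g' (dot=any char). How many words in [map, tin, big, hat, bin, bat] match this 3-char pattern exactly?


Pattern 's.g' means: starts with 's', any single char, ends with 'g'.
Checking each word (must be exactly 3 chars):
  'map' (len=3): no
  'tin' (len=3): no
  'big' (len=3): no
  'hat' (len=3): no
  'bin' (len=3): no
  'bat' (len=3): no
Matching words: []
Total: 0

0


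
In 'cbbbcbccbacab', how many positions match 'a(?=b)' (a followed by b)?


Lookahead 'a(?=b)' matches 'a' only when followed by 'b'.
String: 'cbbbcbccbacab'
Checking each position where char is 'a':
  pos 9: 'a' -> no (next='c')
  pos 11: 'a' -> MATCH (next='b')
Matching positions: [11]
Count: 1

1


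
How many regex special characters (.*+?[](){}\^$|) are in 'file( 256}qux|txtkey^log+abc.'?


Regex special characters are: . * + ? [ ] ( ) { } \ ^ $ |
Scanning 'file( 256}qux|txtkey^log+abc.':
  pos 4: '(' -> SPECIAL
  pos 9: '}' -> SPECIAL
  pos 13: '|' -> SPECIAL
  pos 20: '^' -> SPECIAL
  pos 24: '+' -> SPECIAL
  pos 28: '.' -> SPECIAL
Special chars found: ['(', '}', '|', '^', '+', '.']
Total: 6

6


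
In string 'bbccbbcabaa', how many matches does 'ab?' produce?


Pattern 'ab?' matches 'a' optionally followed by 'b'.
String: 'bbccbbcabaa'
Scanning left to right for 'a' then checking next char:
  Match 1: 'ab' (a followed by b)
  Match 2: 'a' (a not followed by b)
  Match 3: 'a' (a not followed by b)
Total matches: 3

3


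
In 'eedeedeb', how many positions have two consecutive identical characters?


Looking for consecutive identical characters in 'eedeedeb':
  pos 0-1: 'e' vs 'e' -> MATCH ('ee')
  pos 1-2: 'e' vs 'd' -> different
  pos 2-3: 'd' vs 'e' -> different
  pos 3-4: 'e' vs 'e' -> MATCH ('ee')
  pos 4-5: 'e' vs 'd' -> different
  pos 5-6: 'd' vs 'e' -> different
  pos 6-7: 'e' vs 'b' -> different
Consecutive identical pairs: ['ee', 'ee']
Count: 2

2


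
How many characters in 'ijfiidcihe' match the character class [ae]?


Character class [ae] matches any of: {a, e}
Scanning string 'ijfiidcihe' character by character:
  pos 0: 'i' -> no
  pos 1: 'j' -> no
  pos 2: 'f' -> no
  pos 3: 'i' -> no
  pos 4: 'i' -> no
  pos 5: 'd' -> no
  pos 6: 'c' -> no
  pos 7: 'i' -> no
  pos 8: 'h' -> no
  pos 9: 'e' -> MATCH
Total matches: 1

1


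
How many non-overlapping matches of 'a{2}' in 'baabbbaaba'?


Pattern 'a{2}' matches exactly 2 consecutive a's (greedy, non-overlapping).
String: 'baabbbaaba'
Scanning for runs of a's:
  Run at pos 1: 'aa' (length 2) -> 1 match(es)
  Run at pos 6: 'aa' (length 2) -> 1 match(es)
  Run at pos 9: 'a' (length 1) -> 0 match(es)
Matches found: ['aa', 'aa']
Total: 2

2


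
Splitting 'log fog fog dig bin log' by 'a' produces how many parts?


Splitting by 'a' breaks the string at each occurrence of the separator.
Text: 'log fog fog dig bin log'
Parts after split:
  Part 1: 'log fog fog dig bin log'
Total parts: 1

1


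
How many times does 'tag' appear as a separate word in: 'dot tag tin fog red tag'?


Scanning each word for exact match 'tag':
  Word 1: 'dot' -> no
  Word 2: 'tag' -> MATCH
  Word 3: 'tin' -> no
  Word 4: 'fog' -> no
  Word 5: 'red' -> no
  Word 6: 'tag' -> MATCH
Total matches: 2

2


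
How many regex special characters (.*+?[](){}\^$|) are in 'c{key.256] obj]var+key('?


Regex special characters are: . * + ? [ ] ( ) { } \ ^ $ |
Scanning 'c{key.256] obj]var+key(':
  pos 1: '{' -> SPECIAL
  pos 5: '.' -> SPECIAL
  pos 9: ']' -> SPECIAL
  pos 14: ']' -> SPECIAL
  pos 18: '+' -> SPECIAL
  pos 22: '(' -> SPECIAL
Special chars found: ['{', '.', ']', ']', '+', '(']
Total: 6

6


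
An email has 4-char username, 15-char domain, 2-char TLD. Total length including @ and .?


An email address has format: username@domain.tld
Username length: 4
'@' character: 1
Domain length: 15
'.' character: 1
TLD length: 2
Total = 4 + 1 + 15 + 1 + 2 = 23

23


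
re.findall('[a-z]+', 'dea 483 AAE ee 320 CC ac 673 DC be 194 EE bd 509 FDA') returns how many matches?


Pattern '[a-z]+' finds one or more lowercase letters.
Text: 'dea 483 AAE ee 320 CC ac 673 DC be 194 EE bd 509 FDA'
Scanning for matches:
  Match 1: 'dea'
  Match 2: 'ee'
  Match 3: 'ac'
  Match 4: 'be'
  Match 5: 'bd'
Total matches: 5

5


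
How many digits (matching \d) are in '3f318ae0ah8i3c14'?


\d matches any digit 0-9.
Scanning '3f318ae0ah8i3c14':
  pos 0: '3' -> DIGIT
  pos 2: '3' -> DIGIT
  pos 3: '1' -> DIGIT
  pos 4: '8' -> DIGIT
  pos 7: '0' -> DIGIT
  pos 10: '8' -> DIGIT
  pos 12: '3' -> DIGIT
  pos 14: '1' -> DIGIT
  pos 15: '4' -> DIGIT
Digits found: ['3', '3', '1', '8', '0', '8', '3', '1', '4']
Total: 9

9


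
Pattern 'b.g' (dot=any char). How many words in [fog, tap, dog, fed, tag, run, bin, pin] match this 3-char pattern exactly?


Pattern 'b.g' means: starts with 'b', any single char, ends with 'g'.
Checking each word (must be exactly 3 chars):
  'fog' (len=3): no
  'tap' (len=3): no
  'dog' (len=3): no
  'fed' (len=3): no
  'tag' (len=3): no
  'run' (len=3): no
  'bin' (len=3): no
  'pin' (len=3): no
Matching words: []
Total: 0

0


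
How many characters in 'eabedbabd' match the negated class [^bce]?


Negated class [^bce] matches any char NOT in {b, c, e}
Scanning 'eabedbabd':
  pos 0: 'e' -> no (excluded)
  pos 1: 'a' -> MATCH
  pos 2: 'b' -> no (excluded)
  pos 3: 'e' -> no (excluded)
  pos 4: 'd' -> MATCH
  pos 5: 'b' -> no (excluded)
  pos 6: 'a' -> MATCH
  pos 7: 'b' -> no (excluded)
  pos 8: 'd' -> MATCH
Total matches: 4

4


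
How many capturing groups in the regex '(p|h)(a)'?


To count capturing groups, count each '(' that starts a group.
Pattern: '(p|h)(a)'
Walking through the pattern:
  Position 0: '(' -> group #1
  Position 5: '(' -> group #2
Total capturing groups: 2

2


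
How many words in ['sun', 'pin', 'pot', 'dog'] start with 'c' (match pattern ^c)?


Pattern ^c anchors to start of word. Check which words begin with 'c':
  'sun' -> no
  'pin' -> no
  'pot' -> no
  'dog' -> no
Matching words: []
Count: 0

0


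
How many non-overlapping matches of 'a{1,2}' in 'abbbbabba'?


Pattern 'a{1,2}' matches between 1 and 2 consecutive a's (greedy).
String: 'abbbbabba'
Finding runs of a's and applying greedy matching:
  Run at pos 0: 'a' (length 1)
  Run at pos 5: 'a' (length 1)
  Run at pos 8: 'a' (length 1)
Matches: ['a', 'a', 'a']
Count: 3

3


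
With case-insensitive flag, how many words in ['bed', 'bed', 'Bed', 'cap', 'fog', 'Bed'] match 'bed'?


Case-insensitive matching: compare each word's lowercase form to 'bed'.
  'bed' -> lower='bed' -> MATCH
  'bed' -> lower='bed' -> MATCH
  'Bed' -> lower='bed' -> MATCH
  'cap' -> lower='cap' -> no
  'fog' -> lower='fog' -> no
  'Bed' -> lower='bed' -> MATCH
Matches: ['bed', 'bed', 'Bed', 'Bed']
Count: 4

4


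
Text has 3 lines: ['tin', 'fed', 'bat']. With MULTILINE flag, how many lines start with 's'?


With MULTILINE flag, ^ matches the start of each line.
Lines: ['tin', 'fed', 'bat']
Checking which lines start with 's':
  Line 1: 'tin' -> no
  Line 2: 'fed' -> no
  Line 3: 'bat' -> no
Matching lines: []
Count: 0

0


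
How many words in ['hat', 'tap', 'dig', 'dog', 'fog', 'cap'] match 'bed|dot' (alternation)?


Alternation 'bed|dot' matches either 'bed' or 'dot'.
Checking each word:
  'hat' -> no
  'tap' -> no
  'dig' -> no
  'dog' -> no
  'fog' -> no
  'cap' -> no
Matches: []
Count: 0

0


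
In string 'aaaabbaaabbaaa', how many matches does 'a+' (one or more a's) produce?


Pattern 'a+' matches one or more consecutive a's.
String: 'aaaabbaaabbaaa'
Scanning for runs of a:
  Match 1: 'aaaa' (length 4)
  Match 2: 'aaa' (length 3)
  Match 3: 'aaa' (length 3)
Total matches: 3

3


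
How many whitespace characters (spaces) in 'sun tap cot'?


\s matches whitespace characters (spaces, tabs, etc.).
Text: 'sun tap cot'
This text has 3 words separated by spaces.
Number of spaces = number of words - 1 = 3 - 1 = 2

2


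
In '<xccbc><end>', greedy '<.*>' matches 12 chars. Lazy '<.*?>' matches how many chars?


Greedy '<.*>' tries to match as MUCH as possible.
Lazy '<.*?>' tries to match as LITTLE as possible.

String: '<xccbc><end>'
Greedy '<.*>' starts at first '<' and extends to the LAST '>': '<xccbc><end>' (12 chars)
Lazy '<.*?>' starts at first '<' and stops at the FIRST '>': '<xccbc>' (7 chars)

7


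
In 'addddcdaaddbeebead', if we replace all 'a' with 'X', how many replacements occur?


re.sub('a', 'X', text) replaces every occurrence of 'a' with 'X'.
Text: 'addddcdaaddbeebead'
Scanning for 'a':
  pos 0: 'a' -> replacement #1
  pos 7: 'a' -> replacement #2
  pos 8: 'a' -> replacement #3
  pos 16: 'a' -> replacement #4
Total replacements: 4

4


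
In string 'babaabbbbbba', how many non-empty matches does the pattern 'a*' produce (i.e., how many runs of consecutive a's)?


Pattern 'a*' matches zero or more a's. We want non-empty runs of consecutive a's.
String: 'babaabbbbbba'
Walking through the string to find runs of a's:
  Run 1: positions 1-1 -> 'a'
  Run 2: positions 3-4 -> 'aa'
  Run 3: positions 11-11 -> 'a'
Non-empty runs found: ['a', 'aa', 'a']
Count: 3

3


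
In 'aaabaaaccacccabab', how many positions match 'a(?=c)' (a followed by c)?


Lookahead 'a(?=c)' matches 'a' only when followed by 'c'.
String: 'aaabaaaccacccabab'
Checking each position where char is 'a':
  pos 0: 'a' -> no (next='a')
  pos 1: 'a' -> no (next='a')
  pos 2: 'a' -> no (next='b')
  pos 4: 'a' -> no (next='a')
  pos 5: 'a' -> no (next='a')
  pos 6: 'a' -> MATCH (next='c')
  pos 9: 'a' -> MATCH (next='c')
  pos 13: 'a' -> no (next='b')
  pos 15: 'a' -> no (next='b')
Matching positions: [6, 9]
Count: 2

2


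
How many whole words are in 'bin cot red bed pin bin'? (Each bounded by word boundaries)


Word boundaries (\b) mark the start/end of each word.
Text: 'bin cot red bed pin bin'
Splitting by whitespace:
  Word 1: 'bin'
  Word 2: 'cot'
  Word 3: 'red'
  Word 4: 'bed'
  Word 5: 'pin'
  Word 6: 'bin'
Total whole words: 6

6


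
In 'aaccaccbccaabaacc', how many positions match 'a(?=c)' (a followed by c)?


Lookahead 'a(?=c)' matches 'a' only when followed by 'c'.
String: 'aaccaccbccaabaacc'
Checking each position where char is 'a':
  pos 0: 'a' -> no (next='a')
  pos 1: 'a' -> MATCH (next='c')
  pos 4: 'a' -> MATCH (next='c')
  pos 10: 'a' -> no (next='a')
  pos 11: 'a' -> no (next='b')
  pos 13: 'a' -> no (next='a')
  pos 14: 'a' -> MATCH (next='c')
Matching positions: [1, 4, 14]
Count: 3

3


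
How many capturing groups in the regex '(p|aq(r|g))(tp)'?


To count capturing groups, count each '(' that starts a group.
Pattern: '(p|aq(r|g))(tp)'
Walking through the pattern:
  Position 0: '(' -> group #1
  Position 5: '(' -> group #2
  Position 11: '(' -> group #3
Total capturing groups: 3

3


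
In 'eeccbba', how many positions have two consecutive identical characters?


Looking for consecutive identical characters in 'eeccbba':
  pos 0-1: 'e' vs 'e' -> MATCH ('ee')
  pos 1-2: 'e' vs 'c' -> different
  pos 2-3: 'c' vs 'c' -> MATCH ('cc')
  pos 3-4: 'c' vs 'b' -> different
  pos 4-5: 'b' vs 'b' -> MATCH ('bb')
  pos 5-6: 'b' vs 'a' -> different
Consecutive identical pairs: ['ee', 'cc', 'bb']
Count: 3

3


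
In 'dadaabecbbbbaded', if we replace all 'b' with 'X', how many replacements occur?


re.sub('b', 'X', text) replaces every occurrence of 'b' with 'X'.
Text: 'dadaabecbbbbaded'
Scanning for 'b':
  pos 5: 'b' -> replacement #1
  pos 8: 'b' -> replacement #2
  pos 9: 'b' -> replacement #3
  pos 10: 'b' -> replacement #4
  pos 11: 'b' -> replacement #5
Total replacements: 5

5


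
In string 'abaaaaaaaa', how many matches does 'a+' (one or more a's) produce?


Pattern 'a+' matches one or more consecutive a's.
String: 'abaaaaaaaa'
Scanning for runs of a:
  Match 1: 'a' (length 1)
  Match 2: 'aaaaaaaa' (length 8)
Total matches: 2

2


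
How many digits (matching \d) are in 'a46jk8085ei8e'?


\d matches any digit 0-9.
Scanning 'a46jk8085ei8e':
  pos 1: '4' -> DIGIT
  pos 2: '6' -> DIGIT
  pos 5: '8' -> DIGIT
  pos 6: '0' -> DIGIT
  pos 7: '8' -> DIGIT
  pos 8: '5' -> DIGIT
  pos 11: '8' -> DIGIT
Digits found: ['4', '6', '8', '0', '8', '5', '8']
Total: 7

7


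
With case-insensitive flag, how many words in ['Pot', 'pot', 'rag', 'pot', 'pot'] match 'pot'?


Case-insensitive matching: compare each word's lowercase form to 'pot'.
  'Pot' -> lower='pot' -> MATCH
  'pot' -> lower='pot' -> MATCH
  'rag' -> lower='rag' -> no
  'pot' -> lower='pot' -> MATCH
  'pot' -> lower='pot' -> MATCH
Matches: ['Pot', 'pot', 'pot', 'pot']
Count: 4

4


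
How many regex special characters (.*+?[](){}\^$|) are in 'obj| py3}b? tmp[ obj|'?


Regex special characters are: . * + ? [ ] ( ) { } \ ^ $ |
Scanning 'obj| py3}b? tmp[ obj|':
  pos 3: '|' -> SPECIAL
  pos 8: '}' -> SPECIAL
  pos 10: '?' -> SPECIAL
  pos 15: '[' -> SPECIAL
  pos 20: '|' -> SPECIAL
Special chars found: ['|', '}', '?', '[', '|']
Total: 5

5


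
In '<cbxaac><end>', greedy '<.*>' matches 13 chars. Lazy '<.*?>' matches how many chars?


Greedy '<.*>' tries to match as MUCH as possible.
Lazy '<.*?>' tries to match as LITTLE as possible.

String: '<cbxaac><end>'
Greedy '<.*>' starts at first '<' and extends to the LAST '>': '<cbxaac><end>' (13 chars)
Lazy '<.*?>' starts at first '<' and stops at the FIRST '>': '<cbxaac>' (8 chars)

8


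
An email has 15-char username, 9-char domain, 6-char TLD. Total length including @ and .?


An email address has format: username@domain.tld
Username length: 15
'@' character: 1
Domain length: 9
'.' character: 1
TLD length: 6
Total = 15 + 1 + 9 + 1 + 6 = 32

32


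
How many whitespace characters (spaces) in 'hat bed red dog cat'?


\s matches whitespace characters (spaces, tabs, etc.).
Text: 'hat bed red dog cat'
This text has 5 words separated by spaces.
Number of spaces = number of words - 1 = 5 - 1 = 4

4


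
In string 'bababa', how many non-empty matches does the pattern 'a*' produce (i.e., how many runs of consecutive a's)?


Pattern 'a*' matches zero or more a's. We want non-empty runs of consecutive a's.
String: 'bababa'
Walking through the string to find runs of a's:
  Run 1: positions 1-1 -> 'a'
  Run 2: positions 3-3 -> 'a'
  Run 3: positions 5-5 -> 'a'
Non-empty runs found: ['a', 'a', 'a']
Count: 3

3


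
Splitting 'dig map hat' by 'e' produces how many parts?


Splitting by 'e' breaks the string at each occurrence of the separator.
Text: 'dig map hat'
Parts after split:
  Part 1: 'dig map hat'
Total parts: 1

1


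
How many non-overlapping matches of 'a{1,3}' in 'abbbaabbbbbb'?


Pattern 'a{1,3}' matches between 1 and 3 consecutive a's (greedy).
String: 'abbbaabbbbbb'
Finding runs of a's and applying greedy matching:
  Run at pos 0: 'a' (length 1)
  Run at pos 4: 'aa' (length 2)
Matches: ['a', 'aa']
Count: 2

2


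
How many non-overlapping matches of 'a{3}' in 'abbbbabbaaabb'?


Pattern 'a{3}' matches exactly 3 consecutive a's (greedy, non-overlapping).
String: 'abbbbabbaaabb'
Scanning for runs of a's:
  Run at pos 0: 'a' (length 1) -> 0 match(es)
  Run at pos 5: 'a' (length 1) -> 0 match(es)
  Run at pos 8: 'aaa' (length 3) -> 1 match(es)
Matches found: ['aaa']
Total: 1

1


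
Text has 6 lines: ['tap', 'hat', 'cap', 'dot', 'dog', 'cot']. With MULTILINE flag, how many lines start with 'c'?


With MULTILINE flag, ^ matches the start of each line.
Lines: ['tap', 'hat', 'cap', 'dot', 'dog', 'cot']
Checking which lines start with 'c':
  Line 1: 'tap' -> no
  Line 2: 'hat' -> no
  Line 3: 'cap' -> MATCH
  Line 4: 'dot' -> no
  Line 5: 'dog' -> no
  Line 6: 'cot' -> MATCH
Matching lines: ['cap', 'cot']
Count: 2

2


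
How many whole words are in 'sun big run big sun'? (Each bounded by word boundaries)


Word boundaries (\b) mark the start/end of each word.
Text: 'sun big run big sun'
Splitting by whitespace:
  Word 1: 'sun'
  Word 2: 'big'
  Word 3: 'run'
  Word 4: 'big'
  Word 5: 'sun'
Total whole words: 5

5


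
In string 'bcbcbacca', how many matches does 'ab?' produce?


Pattern 'ab?' matches 'a' optionally followed by 'b'.
String: 'bcbcbacca'
Scanning left to right for 'a' then checking next char:
  Match 1: 'a' (a not followed by b)
  Match 2: 'a' (a not followed by b)
Total matches: 2

2


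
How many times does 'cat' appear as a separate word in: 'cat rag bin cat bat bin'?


Scanning each word for exact match 'cat':
  Word 1: 'cat' -> MATCH
  Word 2: 'rag' -> no
  Word 3: 'bin' -> no
  Word 4: 'cat' -> MATCH
  Word 5: 'bat' -> no
  Word 6: 'bin' -> no
Total matches: 2

2


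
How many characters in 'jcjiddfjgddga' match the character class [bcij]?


Character class [bcij] matches any of: {b, c, i, j}
Scanning string 'jcjiddfjgddga' character by character:
  pos 0: 'j' -> MATCH
  pos 1: 'c' -> MATCH
  pos 2: 'j' -> MATCH
  pos 3: 'i' -> MATCH
  pos 4: 'd' -> no
  pos 5: 'd' -> no
  pos 6: 'f' -> no
  pos 7: 'j' -> MATCH
  pos 8: 'g' -> no
  pos 9: 'd' -> no
  pos 10: 'd' -> no
  pos 11: 'g' -> no
  pos 12: 'a' -> no
Total matches: 5

5


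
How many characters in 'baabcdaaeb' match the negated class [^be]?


Negated class [^be] matches any char NOT in {b, e}
Scanning 'baabcdaaeb':
  pos 0: 'b' -> no (excluded)
  pos 1: 'a' -> MATCH
  pos 2: 'a' -> MATCH
  pos 3: 'b' -> no (excluded)
  pos 4: 'c' -> MATCH
  pos 5: 'd' -> MATCH
  pos 6: 'a' -> MATCH
  pos 7: 'a' -> MATCH
  pos 8: 'e' -> no (excluded)
  pos 9: 'b' -> no (excluded)
Total matches: 6

6


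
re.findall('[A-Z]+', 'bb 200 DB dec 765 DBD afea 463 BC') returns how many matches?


Pattern '[A-Z]+' finds one or more uppercase letters.
Text: 'bb 200 DB dec 765 DBD afea 463 BC'
Scanning for matches:
  Match 1: 'DB'
  Match 2: 'DBD'
  Match 3: 'BC'
Total matches: 3

3


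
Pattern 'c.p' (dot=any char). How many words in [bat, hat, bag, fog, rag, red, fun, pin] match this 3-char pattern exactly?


Pattern 'c.p' means: starts with 'c', any single char, ends with 'p'.
Checking each word (must be exactly 3 chars):
  'bat' (len=3): no
  'hat' (len=3): no
  'bag' (len=3): no
  'fog' (len=3): no
  'rag' (len=3): no
  'red' (len=3): no
  'fun' (len=3): no
  'pin' (len=3): no
Matching words: []
Total: 0

0


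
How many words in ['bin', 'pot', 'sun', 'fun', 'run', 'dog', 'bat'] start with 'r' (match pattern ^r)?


Pattern ^r anchors to start of word. Check which words begin with 'r':
  'bin' -> no
  'pot' -> no
  'sun' -> no
  'fun' -> no
  'run' -> MATCH (starts with 'r')
  'dog' -> no
  'bat' -> no
Matching words: ['run']
Count: 1

1


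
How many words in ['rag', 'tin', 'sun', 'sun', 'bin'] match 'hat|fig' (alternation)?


Alternation 'hat|fig' matches either 'hat' or 'fig'.
Checking each word:
  'rag' -> no
  'tin' -> no
  'sun' -> no
  'sun' -> no
  'bin' -> no
Matches: []
Count: 0

0


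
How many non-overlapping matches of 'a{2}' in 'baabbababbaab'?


Pattern 'a{2}' matches exactly 2 consecutive a's (greedy, non-overlapping).
String: 'baabbababbaab'
Scanning for runs of a's:
  Run at pos 1: 'aa' (length 2) -> 1 match(es)
  Run at pos 5: 'a' (length 1) -> 0 match(es)
  Run at pos 7: 'a' (length 1) -> 0 match(es)
  Run at pos 10: 'aa' (length 2) -> 1 match(es)
Matches found: ['aa', 'aa']
Total: 2

2
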